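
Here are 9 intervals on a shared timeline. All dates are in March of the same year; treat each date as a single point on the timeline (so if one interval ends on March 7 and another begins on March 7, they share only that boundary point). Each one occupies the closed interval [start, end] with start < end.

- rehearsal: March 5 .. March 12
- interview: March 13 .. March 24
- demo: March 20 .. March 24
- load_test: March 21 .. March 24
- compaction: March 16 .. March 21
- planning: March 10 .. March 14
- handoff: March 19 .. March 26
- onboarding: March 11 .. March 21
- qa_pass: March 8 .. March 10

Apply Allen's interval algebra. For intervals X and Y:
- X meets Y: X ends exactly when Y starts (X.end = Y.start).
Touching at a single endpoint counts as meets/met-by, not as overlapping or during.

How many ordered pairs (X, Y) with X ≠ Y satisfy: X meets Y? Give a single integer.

3

Checking all 72 ordered pairs for relation 'meets'; matching pairs in alphabetical order:
(compaction, load_test): compaction meets load_test ✓
(onboarding, load_test): onboarding meets load_test ✓
(qa_pass, planning): qa_pass meets planning ✓
Count: 3.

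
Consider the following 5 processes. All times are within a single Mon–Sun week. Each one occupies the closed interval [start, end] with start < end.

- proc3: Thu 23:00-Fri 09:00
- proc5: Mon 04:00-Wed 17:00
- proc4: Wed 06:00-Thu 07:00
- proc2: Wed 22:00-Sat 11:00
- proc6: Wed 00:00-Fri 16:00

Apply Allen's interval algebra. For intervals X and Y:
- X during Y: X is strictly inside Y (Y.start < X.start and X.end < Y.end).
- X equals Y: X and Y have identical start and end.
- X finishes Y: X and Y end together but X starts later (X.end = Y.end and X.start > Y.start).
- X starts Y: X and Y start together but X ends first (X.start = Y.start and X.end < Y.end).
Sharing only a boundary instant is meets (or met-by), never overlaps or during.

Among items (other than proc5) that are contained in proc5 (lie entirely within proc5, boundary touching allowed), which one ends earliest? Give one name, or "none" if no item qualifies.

none

Target proc5 = [Mon 04:00, Wed 17:00].
proc2 [Wed 22:00, Sat 11:00] → after → excluded.
proc3 [Thu 23:00, Fri 09:00] → after → excluded.
proc4 [Wed 06:00, Thu 07:00] → overlapped-by → excluded.
proc6 [Wed 00:00, Fri 16:00] → overlapped-by → excluded.
No candidates → none.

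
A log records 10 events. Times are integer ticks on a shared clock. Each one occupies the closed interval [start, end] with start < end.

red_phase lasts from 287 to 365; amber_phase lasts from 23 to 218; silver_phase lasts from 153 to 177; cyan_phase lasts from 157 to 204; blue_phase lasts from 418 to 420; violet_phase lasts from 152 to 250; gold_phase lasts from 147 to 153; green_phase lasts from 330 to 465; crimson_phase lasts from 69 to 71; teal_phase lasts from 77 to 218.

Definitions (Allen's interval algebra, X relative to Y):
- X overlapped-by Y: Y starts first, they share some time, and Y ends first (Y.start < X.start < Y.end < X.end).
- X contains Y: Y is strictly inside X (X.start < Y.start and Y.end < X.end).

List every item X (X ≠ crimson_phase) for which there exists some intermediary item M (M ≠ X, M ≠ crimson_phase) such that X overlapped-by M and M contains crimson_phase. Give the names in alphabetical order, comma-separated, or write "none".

violet_phase

Target crimson_phase = [69, 71].
Intermediaries M with M contains crimson_phase: amber_phase.
Via amber_phase — items with X overlapped-by amber_phase: violet_phase.
Union: violet_phase.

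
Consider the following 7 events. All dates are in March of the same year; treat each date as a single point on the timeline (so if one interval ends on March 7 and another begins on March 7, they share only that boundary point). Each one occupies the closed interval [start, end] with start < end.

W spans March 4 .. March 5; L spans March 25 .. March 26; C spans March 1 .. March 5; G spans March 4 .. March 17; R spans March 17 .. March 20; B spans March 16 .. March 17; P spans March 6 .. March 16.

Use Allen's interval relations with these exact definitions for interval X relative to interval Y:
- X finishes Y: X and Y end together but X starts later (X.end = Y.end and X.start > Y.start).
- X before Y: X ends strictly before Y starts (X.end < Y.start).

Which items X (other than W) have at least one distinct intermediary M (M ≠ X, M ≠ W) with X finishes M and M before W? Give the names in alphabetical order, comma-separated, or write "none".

Target W = [March 4, March 5].
Intermediaries M with M before W: none.
Union: none.

none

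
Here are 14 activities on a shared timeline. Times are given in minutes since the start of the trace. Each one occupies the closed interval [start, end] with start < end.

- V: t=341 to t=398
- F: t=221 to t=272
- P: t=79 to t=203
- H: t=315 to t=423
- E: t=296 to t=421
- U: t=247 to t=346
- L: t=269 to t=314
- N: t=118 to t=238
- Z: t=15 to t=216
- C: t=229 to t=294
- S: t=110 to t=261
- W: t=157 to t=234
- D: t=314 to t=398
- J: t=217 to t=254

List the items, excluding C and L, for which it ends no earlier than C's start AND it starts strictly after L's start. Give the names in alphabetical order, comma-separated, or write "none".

Conditions: its end is no earlier than C's start (X.end >= t=229) AND its start is strictly after L's start (X.start > t=269).
D: end t=398 >= t=229? ✓; start t=314 > t=269? ✓ → yes.
E: end t=421 >= t=229? ✓; start t=296 > t=269? ✓ → yes.
F: end t=272 >= t=229? ✓; start t=221 > t=269? ✗ → no.
H: end t=423 >= t=229? ✓; start t=315 > t=269? ✓ → yes.
J: end t=254 >= t=229? ✓; start t=217 > t=269? ✗ → no.
N: end t=238 >= t=229? ✓; start t=118 > t=269? ✗ → no.
P: end t=203 >= t=229? ✗; start t=79 > t=269? ✗ → no.
S: end t=261 >= t=229? ✓; start t=110 > t=269? ✗ → no.
U: end t=346 >= t=229? ✓; start t=247 > t=269? ✗ → no.
V: end t=398 >= t=229? ✓; start t=341 > t=269? ✓ → yes.
W: end t=234 >= t=229? ✓; start t=157 > t=269? ✗ → no.
Z: end t=216 >= t=229? ✗; start t=15 > t=269? ✗ → no.
Result: D, E, H, V.

D, E, H, V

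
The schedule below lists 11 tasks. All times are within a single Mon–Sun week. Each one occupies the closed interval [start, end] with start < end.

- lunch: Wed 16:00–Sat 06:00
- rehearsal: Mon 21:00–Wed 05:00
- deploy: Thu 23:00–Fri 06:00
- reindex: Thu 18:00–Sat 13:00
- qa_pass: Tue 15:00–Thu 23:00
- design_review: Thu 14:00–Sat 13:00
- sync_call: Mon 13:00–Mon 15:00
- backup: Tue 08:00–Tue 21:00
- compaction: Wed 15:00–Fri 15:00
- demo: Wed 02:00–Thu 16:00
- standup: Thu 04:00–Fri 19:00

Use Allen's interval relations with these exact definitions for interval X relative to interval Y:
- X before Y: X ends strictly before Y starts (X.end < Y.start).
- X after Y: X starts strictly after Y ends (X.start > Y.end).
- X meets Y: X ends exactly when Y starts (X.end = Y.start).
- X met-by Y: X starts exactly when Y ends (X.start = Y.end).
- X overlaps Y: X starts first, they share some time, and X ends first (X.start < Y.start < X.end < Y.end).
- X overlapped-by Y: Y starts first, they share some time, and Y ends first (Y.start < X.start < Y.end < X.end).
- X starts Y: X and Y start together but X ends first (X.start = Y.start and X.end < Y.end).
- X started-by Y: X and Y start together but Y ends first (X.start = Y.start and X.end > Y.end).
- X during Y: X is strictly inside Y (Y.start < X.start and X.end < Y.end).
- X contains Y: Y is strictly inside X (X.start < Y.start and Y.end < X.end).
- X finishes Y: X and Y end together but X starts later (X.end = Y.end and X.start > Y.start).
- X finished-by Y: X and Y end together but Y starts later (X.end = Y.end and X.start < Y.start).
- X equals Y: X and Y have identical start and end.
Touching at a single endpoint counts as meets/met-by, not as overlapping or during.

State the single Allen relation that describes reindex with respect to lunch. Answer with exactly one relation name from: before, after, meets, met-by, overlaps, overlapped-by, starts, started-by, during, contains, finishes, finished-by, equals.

overlapped-by

reindex = [Thu 18:00, Sat 13:00]; lunch = [Wed 16:00, Sat 06:00].
Compare endpoints: reindex.start > lunch.start, reindex.start < lunch.end, reindex.end > lunch.start, reindex.end > lunch.end.
That pattern is 'overlapped-by'.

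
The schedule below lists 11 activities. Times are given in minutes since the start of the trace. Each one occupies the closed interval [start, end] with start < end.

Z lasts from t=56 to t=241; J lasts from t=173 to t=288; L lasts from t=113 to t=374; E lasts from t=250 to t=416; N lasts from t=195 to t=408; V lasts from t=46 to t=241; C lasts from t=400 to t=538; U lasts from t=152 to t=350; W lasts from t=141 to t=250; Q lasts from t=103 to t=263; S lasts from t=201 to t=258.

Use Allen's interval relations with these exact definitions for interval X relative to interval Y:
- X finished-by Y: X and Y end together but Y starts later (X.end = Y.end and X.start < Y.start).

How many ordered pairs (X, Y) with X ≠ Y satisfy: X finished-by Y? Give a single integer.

Checking all 110 ordered pairs for relation 'finished-by'; matching pairs in alphabetical order:
(V, Z): V finished-by Z ✓
Count: 1.

1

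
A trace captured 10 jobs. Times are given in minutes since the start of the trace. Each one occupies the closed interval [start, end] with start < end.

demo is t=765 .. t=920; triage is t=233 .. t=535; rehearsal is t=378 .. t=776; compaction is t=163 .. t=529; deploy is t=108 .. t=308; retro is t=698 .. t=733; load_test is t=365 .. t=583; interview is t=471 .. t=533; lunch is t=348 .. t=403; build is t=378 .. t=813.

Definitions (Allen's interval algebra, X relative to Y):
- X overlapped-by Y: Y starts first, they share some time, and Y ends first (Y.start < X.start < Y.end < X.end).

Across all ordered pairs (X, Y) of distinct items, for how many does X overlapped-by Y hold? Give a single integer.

17

Checking all 90 ordered pairs for relation 'overlapped-by'; matching pairs in alphabetical order:
(build, compaction): build overlapped-by compaction ✓
(build, load_test): build overlapped-by load_test ✓
(build, lunch): build overlapped-by lunch ✓
(build, triage): build overlapped-by triage ✓
(compaction, deploy): compaction overlapped-by deploy ✓
(demo, build): demo overlapped-by build ✓
(demo, rehearsal): demo overlapped-by rehearsal ✓
(interview, compaction): interview overlapped-by compaction ✓
(load_test, compaction): load_test overlapped-by compaction ✓
(load_test, lunch): load_test overlapped-by lunch ✓
(load_test, triage): load_test overlapped-by triage ✓
(rehearsal, compaction): rehearsal overlapped-by compaction ✓
(rehearsal, load_test): rehearsal overlapped-by load_test ✓
(rehearsal, lunch): rehearsal overlapped-by lunch ✓
(rehearsal, triage): rehearsal overlapped-by triage ✓
(triage, compaction): triage overlapped-by compaction ✓
(triage, deploy): triage overlapped-by deploy ✓
Count: 17.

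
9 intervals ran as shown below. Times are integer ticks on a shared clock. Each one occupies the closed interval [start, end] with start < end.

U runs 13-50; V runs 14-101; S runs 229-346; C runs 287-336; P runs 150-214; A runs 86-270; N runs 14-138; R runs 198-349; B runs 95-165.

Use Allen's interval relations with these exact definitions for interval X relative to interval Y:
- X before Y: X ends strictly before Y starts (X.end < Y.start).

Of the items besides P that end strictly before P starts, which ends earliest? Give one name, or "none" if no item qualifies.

U

Target P = [150, 214].
A [86, 270] → contains → excluded.
B [95, 165] → overlaps → excluded.
C [287, 336] → after → excluded.
N [14, 138] → before → candidate.
R [198, 349] → overlapped-by → excluded.
S [229, 346] → after → excluded.
U [13, 50] → before → candidate.
V [14, 101] → before → candidate.
Among candidates, earliest end is 50 → U.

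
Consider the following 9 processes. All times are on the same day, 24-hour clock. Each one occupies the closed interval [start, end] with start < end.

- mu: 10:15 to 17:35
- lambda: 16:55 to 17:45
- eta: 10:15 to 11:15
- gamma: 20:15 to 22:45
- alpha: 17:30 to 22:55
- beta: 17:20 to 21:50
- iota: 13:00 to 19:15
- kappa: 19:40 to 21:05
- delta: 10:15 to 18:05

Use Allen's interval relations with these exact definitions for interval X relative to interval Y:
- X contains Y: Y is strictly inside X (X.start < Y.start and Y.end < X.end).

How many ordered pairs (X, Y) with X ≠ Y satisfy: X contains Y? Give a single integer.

Checking all 72 ordered pairs for relation 'contains'; matching pairs in alphabetical order:
(alpha, gamma): alpha contains gamma ✓
(alpha, kappa): alpha contains kappa ✓
(beta, kappa): beta contains kappa ✓
(delta, lambda): delta contains lambda ✓
(iota, lambda): iota contains lambda ✓
Count: 5.

5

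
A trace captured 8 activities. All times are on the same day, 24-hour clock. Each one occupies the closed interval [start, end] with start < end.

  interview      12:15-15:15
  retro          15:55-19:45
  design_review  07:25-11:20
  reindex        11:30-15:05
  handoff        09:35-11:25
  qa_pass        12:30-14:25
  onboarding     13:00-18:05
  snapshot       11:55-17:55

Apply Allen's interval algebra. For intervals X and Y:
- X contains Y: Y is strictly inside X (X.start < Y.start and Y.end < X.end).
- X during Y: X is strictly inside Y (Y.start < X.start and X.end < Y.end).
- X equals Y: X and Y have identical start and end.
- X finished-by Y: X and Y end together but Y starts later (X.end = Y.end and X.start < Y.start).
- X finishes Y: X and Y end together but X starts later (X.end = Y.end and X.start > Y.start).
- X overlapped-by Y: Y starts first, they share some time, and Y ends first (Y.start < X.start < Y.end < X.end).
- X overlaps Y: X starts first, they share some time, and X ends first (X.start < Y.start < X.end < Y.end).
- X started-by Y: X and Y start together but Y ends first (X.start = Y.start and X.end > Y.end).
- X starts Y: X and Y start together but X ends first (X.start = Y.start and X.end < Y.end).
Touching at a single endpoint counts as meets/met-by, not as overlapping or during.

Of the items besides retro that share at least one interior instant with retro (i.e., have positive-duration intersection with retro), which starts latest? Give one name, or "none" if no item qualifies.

onboarding

Target retro = [15:55, 19:45].
design_review [07:25, 11:20] → before → excluded.
handoff [09:35, 11:25] → before → excluded.
interview [12:15, 15:15] → before → excluded.
onboarding [13:00, 18:05] → overlaps → candidate.
qa_pass [12:30, 14:25] → before → excluded.
reindex [11:30, 15:05] → before → excluded.
snapshot [11:55, 17:55] → overlaps → candidate.
Among candidates, latest start is 13:00 → onboarding.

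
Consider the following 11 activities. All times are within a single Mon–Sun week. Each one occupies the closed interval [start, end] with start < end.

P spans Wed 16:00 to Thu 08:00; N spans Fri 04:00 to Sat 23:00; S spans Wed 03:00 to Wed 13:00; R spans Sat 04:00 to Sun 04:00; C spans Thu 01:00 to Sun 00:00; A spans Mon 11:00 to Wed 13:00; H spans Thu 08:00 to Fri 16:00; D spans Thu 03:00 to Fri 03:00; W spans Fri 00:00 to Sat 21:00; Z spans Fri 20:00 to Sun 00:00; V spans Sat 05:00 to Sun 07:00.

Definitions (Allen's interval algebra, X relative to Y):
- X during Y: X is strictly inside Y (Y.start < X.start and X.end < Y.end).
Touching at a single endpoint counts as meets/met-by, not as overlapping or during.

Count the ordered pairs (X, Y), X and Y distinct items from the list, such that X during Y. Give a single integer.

Checking all 110 ordered pairs for relation 'during'; matching pairs in alphabetical order:
(D, C): D during C ✓
(H, C): H during C ✓
(N, C): N during C ✓
(W, C): W during C ✓
Count: 4.

4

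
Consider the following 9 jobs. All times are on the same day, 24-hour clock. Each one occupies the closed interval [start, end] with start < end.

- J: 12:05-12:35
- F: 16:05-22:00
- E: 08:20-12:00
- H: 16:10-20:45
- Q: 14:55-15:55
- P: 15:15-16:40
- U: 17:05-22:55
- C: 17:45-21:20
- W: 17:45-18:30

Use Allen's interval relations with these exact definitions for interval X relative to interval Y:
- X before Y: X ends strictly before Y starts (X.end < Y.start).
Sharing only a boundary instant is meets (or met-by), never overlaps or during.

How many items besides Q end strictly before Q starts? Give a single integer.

2

Target Q = [14:55, 15:55].
C [17:45, 21:20] → after → no.
E [08:20, 12:00] → before → counts.
F [16:05, 22:00] → after → no.
H [16:10, 20:45] → after → no.
J [12:05, 12:35] → before → counts.
P [15:15, 16:40] → overlapped-by → no.
U [17:05, 22:55] → after → no.
W [17:45, 18:30] → after → no.
Total: 2.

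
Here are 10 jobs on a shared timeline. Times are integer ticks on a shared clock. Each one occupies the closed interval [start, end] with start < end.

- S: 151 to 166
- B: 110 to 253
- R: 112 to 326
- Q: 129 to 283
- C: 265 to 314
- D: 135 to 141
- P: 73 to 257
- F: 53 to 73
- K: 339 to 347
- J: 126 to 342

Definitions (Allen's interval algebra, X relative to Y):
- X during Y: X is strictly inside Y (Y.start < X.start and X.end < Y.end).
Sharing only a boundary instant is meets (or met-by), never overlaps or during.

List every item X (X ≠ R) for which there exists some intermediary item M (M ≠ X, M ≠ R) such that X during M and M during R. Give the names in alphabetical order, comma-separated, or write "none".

Target R = [112, 326].
Intermediaries M with M during R: C, D, Q, S.
Via C — items with X during C: none.
Via D — items with X during D: none.
Via Q — items with X during Q: D, S.
Via S — items with X during S: none.
Union: D, S.

D, S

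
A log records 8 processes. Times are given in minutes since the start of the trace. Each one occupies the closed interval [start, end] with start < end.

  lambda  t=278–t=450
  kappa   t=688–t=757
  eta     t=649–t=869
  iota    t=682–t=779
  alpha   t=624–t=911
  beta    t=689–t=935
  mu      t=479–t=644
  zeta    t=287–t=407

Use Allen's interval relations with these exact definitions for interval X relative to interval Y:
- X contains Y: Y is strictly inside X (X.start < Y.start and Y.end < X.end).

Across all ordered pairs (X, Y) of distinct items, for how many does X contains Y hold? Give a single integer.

Checking all 56 ordered pairs for relation 'contains'; matching pairs in alphabetical order:
(alpha, eta): alpha contains eta ✓
(alpha, iota): alpha contains iota ✓
(alpha, kappa): alpha contains kappa ✓
(eta, iota): eta contains iota ✓
(eta, kappa): eta contains kappa ✓
(iota, kappa): iota contains kappa ✓
(lambda, zeta): lambda contains zeta ✓
Count: 7.

7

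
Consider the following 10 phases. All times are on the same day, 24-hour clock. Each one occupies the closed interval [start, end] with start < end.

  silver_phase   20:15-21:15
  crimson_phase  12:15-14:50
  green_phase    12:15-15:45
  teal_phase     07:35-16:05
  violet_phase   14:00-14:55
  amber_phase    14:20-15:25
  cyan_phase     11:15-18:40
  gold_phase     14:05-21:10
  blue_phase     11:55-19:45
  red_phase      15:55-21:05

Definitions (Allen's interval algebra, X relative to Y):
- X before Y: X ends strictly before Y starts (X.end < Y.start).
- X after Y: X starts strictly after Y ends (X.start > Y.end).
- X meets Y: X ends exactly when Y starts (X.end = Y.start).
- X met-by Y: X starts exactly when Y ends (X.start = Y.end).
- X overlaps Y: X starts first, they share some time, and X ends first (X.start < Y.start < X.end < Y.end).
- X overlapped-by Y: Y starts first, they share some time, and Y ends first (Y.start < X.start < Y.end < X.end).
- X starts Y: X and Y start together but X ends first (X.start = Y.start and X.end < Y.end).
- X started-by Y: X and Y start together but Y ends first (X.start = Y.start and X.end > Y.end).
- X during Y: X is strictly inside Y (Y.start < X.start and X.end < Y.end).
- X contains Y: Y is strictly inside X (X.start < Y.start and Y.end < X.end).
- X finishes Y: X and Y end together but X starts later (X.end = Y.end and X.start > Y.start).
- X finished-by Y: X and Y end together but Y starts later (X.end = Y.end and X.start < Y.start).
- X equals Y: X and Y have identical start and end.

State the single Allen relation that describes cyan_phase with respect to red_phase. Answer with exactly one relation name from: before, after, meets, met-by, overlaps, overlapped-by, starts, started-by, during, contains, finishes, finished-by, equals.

overlaps

cyan_phase = [11:15, 18:40]; red_phase = [15:55, 21:05].
Compare endpoints: cyan_phase.start < red_phase.start, cyan_phase.start < red_phase.end, cyan_phase.end > red_phase.start, cyan_phase.end < red_phase.end.
That pattern is 'overlaps'.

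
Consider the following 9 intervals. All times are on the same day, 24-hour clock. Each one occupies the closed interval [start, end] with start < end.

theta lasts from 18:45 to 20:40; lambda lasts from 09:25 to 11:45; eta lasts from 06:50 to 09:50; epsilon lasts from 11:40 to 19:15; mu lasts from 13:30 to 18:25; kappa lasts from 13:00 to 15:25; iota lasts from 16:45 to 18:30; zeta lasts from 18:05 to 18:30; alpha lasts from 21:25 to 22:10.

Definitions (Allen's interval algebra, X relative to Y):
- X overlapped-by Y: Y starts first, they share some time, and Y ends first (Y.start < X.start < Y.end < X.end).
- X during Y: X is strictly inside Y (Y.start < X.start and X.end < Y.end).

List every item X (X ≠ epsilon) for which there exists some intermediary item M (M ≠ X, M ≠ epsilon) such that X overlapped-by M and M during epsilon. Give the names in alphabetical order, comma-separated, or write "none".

iota, mu, zeta

Target epsilon = [11:40, 19:15].
Intermediaries M with M during epsilon: iota, kappa, mu, zeta.
Via iota — items with X overlapped-by iota: none.
Via kappa — items with X overlapped-by kappa: mu.
Via mu — items with X overlapped-by mu: iota, zeta.
Via zeta — items with X overlapped-by zeta: none.
Union: iota, mu, zeta.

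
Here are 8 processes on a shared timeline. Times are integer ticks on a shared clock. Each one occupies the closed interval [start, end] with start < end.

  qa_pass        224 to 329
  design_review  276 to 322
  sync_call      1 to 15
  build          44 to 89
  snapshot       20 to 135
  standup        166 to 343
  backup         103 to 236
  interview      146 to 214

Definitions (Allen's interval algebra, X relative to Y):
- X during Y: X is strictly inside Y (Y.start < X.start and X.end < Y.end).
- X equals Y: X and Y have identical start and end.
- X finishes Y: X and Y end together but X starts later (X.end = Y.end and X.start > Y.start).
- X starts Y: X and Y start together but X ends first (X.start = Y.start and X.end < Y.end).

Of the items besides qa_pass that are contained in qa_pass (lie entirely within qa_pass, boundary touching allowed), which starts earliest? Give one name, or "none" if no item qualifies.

design_review

Target qa_pass = [224, 329].
backup [103, 236] → overlaps → excluded.
build [44, 89] → before → excluded.
design_review [276, 322] → during → candidate.
interview [146, 214] → before → excluded.
snapshot [20, 135] → before → excluded.
standup [166, 343] → contains → excluded.
sync_call [1, 15] → before → excluded.
Among candidates, earliest start is 276 → design_review.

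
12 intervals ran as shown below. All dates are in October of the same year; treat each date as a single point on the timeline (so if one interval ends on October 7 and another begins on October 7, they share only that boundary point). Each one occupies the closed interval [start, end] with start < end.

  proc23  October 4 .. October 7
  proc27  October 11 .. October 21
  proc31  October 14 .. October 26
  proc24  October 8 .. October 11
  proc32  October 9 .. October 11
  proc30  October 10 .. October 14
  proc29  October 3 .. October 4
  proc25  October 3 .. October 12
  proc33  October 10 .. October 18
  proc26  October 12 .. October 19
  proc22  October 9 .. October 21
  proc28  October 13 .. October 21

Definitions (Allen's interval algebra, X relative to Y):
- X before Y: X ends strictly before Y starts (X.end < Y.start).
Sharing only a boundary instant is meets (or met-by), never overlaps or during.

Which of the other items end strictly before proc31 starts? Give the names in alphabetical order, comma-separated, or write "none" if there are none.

proc23, proc24, proc25, proc29, proc32

Target proc31 = [October 14, October 26].
proc22 [October 9, October 21] → overlaps → no.
proc23 [October 4, October 7] → before → yes.
proc24 [October 8, October 11] → before → yes.
proc25 [October 3, October 12] → before → yes.
proc26 [October 12, October 19] → overlaps → no.
proc27 [October 11, October 21] → overlaps → no.
proc28 [October 13, October 21] → overlaps → no.
proc29 [October 3, October 4] → before → yes.
proc30 [October 10, October 14] → meets → no.
proc32 [October 9, October 11] → before → yes.
proc33 [October 10, October 18] → overlaps → no.
Result: proc23, proc24, proc25, proc29, proc32.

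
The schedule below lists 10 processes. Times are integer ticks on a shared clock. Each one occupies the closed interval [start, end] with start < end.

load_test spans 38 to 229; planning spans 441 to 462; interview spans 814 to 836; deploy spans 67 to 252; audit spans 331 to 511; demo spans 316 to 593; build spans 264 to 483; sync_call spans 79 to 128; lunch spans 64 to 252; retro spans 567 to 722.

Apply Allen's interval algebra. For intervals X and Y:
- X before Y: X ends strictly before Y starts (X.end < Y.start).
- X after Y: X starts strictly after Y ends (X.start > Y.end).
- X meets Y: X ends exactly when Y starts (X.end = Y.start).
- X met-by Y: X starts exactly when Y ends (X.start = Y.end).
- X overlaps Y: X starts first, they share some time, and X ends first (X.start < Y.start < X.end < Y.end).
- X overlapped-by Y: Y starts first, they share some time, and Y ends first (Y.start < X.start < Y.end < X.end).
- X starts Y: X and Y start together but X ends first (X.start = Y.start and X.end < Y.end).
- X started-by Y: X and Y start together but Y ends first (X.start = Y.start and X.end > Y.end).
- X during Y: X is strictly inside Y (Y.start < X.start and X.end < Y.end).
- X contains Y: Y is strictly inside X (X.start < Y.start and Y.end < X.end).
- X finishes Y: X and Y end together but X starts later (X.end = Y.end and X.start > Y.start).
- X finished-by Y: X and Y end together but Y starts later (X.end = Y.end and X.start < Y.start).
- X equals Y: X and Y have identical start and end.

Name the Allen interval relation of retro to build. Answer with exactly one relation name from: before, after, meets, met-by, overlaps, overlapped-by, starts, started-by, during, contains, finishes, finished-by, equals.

after

retro = [567, 722]; build = [264, 483].
Compare endpoints: retro.start > build.start, retro.start > build.end, retro.end > build.start, retro.end > build.end.
That pattern is 'after'.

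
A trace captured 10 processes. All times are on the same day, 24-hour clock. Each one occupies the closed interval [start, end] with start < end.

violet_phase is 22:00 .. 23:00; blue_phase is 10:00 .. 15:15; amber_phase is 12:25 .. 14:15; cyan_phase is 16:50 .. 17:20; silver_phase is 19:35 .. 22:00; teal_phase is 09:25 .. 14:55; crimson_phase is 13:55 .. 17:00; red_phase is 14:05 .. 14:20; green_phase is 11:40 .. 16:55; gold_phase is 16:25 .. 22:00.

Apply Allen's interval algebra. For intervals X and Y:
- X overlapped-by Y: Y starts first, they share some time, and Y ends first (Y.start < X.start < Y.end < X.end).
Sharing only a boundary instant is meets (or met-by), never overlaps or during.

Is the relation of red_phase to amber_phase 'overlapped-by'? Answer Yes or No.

red_phase = [14:05, 14:20], amber_phase = [12:25, 14:15].
Actual relation of red_phase to amber_phase: overlapped-by.
Asked whether 'overlapped-by' holds → Yes.

Yes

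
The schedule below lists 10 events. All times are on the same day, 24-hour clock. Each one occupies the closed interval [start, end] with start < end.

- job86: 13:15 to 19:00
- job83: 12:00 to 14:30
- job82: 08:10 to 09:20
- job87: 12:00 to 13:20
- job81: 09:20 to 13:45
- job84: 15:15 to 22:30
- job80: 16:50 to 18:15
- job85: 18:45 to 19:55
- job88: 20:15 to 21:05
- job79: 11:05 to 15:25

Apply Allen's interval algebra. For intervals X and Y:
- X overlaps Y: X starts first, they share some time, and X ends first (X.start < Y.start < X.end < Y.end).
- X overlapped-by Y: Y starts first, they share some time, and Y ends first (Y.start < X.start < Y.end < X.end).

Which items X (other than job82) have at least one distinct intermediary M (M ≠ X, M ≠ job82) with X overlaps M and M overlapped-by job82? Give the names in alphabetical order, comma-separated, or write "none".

Target job82 = [08:10, 09:20].
Intermediaries M with M overlapped-by job82: none.
Union: none.

none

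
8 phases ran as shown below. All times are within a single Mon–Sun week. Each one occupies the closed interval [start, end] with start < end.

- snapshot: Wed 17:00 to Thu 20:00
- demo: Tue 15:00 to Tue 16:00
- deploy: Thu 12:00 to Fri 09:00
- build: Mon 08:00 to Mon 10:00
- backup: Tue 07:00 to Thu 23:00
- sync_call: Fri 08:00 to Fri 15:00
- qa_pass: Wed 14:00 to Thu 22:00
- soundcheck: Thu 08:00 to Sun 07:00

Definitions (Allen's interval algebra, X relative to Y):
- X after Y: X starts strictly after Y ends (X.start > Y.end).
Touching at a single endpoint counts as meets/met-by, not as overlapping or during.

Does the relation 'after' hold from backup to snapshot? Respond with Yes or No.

backup = [Tue 07:00, Thu 23:00], snapshot = [Wed 17:00, Thu 20:00].
Actual relation of backup to snapshot: contains.
Asked whether 'after' holds → No.

No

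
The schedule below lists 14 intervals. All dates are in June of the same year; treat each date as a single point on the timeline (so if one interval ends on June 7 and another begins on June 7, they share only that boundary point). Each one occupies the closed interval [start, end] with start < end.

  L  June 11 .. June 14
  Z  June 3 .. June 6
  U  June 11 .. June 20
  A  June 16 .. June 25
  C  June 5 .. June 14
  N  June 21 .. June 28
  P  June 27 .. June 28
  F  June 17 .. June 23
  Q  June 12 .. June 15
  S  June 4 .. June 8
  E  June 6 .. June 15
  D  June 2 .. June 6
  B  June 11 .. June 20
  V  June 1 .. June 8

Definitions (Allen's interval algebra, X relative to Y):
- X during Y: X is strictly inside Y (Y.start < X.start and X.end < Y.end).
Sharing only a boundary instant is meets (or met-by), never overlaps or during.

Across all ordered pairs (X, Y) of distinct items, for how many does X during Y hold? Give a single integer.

Checking all 182 ordered pairs for relation 'during'; matching pairs in alphabetical order:
(D, V): D during V ✓
(F, A): F during A ✓
(L, E): L during E ✓
(Q, B): Q during B ✓
(Q, U): Q during U ✓
(Z, V): Z during V ✓
Count: 6.

6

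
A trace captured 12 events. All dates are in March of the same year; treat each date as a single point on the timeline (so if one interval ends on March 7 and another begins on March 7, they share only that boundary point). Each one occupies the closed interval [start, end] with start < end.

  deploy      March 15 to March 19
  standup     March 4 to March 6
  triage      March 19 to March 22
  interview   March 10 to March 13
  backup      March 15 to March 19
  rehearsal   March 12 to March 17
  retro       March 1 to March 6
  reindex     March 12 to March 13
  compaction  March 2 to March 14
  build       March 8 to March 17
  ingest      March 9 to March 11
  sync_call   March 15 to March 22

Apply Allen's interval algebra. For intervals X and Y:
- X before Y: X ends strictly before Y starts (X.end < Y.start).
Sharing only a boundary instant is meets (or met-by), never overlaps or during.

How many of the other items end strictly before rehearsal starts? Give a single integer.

3

Target rehearsal = [March 12, March 17].
backup [March 15, March 19] → overlapped-by → no.
build [March 8, March 17] → finished-by → no.
compaction [March 2, March 14] → overlaps → no.
deploy [March 15, March 19] → overlapped-by → no.
ingest [March 9, March 11] → before → counts.
interview [March 10, March 13] → overlaps → no.
reindex [March 12, March 13] → starts → no.
retro [March 1, March 6] → before → counts.
standup [March 4, March 6] → before → counts.
sync_call [March 15, March 22] → overlapped-by → no.
triage [March 19, March 22] → after → no.
Total: 3.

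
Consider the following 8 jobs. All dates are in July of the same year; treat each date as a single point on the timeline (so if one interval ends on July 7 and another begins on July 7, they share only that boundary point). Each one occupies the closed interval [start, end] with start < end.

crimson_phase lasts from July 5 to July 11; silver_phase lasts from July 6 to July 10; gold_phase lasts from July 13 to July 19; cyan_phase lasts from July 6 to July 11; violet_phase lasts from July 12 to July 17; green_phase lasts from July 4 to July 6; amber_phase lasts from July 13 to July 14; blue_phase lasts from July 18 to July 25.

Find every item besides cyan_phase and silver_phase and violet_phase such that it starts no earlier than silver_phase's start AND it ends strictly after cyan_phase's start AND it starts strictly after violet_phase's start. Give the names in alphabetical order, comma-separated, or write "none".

Conditions: its start is no earlier than silver_phase's start (X.start >= July 6) AND its end is strictly after cyan_phase's start (X.end > July 6) AND its start is strictly after violet_phase's start (X.start > July 12).
amber_phase: start July 13 >= July 6? ✓; end July 14 > July 6? ✓; start July 13 > July 12? ✓ → yes.
blue_phase: start July 18 >= July 6? ✓; end July 25 > July 6? ✓; start July 18 > July 12? ✓ → yes.
crimson_phase: start July 5 >= July 6? ✗; end July 11 > July 6? ✓; start July 5 > July 12? ✗ → no.
gold_phase: start July 13 >= July 6? ✓; end July 19 > July 6? ✓; start July 13 > July 12? ✓ → yes.
green_phase: start July 4 >= July 6? ✗; end July 6 > July 6? ✗; start July 4 > July 12? ✗ → no.
Result: amber_phase, blue_phase, gold_phase.

amber_phase, blue_phase, gold_phase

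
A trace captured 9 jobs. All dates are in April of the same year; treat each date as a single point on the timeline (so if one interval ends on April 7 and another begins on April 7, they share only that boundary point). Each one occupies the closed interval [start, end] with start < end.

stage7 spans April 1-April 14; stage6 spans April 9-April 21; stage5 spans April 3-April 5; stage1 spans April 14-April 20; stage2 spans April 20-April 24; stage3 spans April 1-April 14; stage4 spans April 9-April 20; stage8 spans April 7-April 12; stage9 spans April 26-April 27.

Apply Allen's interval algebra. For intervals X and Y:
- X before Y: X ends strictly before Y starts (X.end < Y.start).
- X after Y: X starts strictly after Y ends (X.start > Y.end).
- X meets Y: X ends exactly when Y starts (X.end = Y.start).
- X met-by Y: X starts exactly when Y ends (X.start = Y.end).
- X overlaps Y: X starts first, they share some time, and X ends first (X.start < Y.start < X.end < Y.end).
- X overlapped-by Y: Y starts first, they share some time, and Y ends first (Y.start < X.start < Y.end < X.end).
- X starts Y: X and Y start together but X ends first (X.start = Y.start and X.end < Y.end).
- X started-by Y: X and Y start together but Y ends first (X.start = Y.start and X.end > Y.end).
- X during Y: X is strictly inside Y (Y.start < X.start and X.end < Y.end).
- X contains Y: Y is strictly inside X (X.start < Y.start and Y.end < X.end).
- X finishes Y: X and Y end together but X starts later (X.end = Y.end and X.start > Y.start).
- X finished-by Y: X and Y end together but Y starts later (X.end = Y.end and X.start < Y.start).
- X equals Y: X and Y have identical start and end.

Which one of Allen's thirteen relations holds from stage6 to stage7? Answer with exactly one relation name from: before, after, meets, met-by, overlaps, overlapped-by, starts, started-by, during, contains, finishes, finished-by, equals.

stage6 = [April 9, April 21]; stage7 = [April 1, April 14].
Compare endpoints: stage6.start > stage7.start, stage6.start < stage7.end, stage6.end > stage7.start, stage6.end > stage7.end.
That pattern is 'overlapped-by'.

overlapped-by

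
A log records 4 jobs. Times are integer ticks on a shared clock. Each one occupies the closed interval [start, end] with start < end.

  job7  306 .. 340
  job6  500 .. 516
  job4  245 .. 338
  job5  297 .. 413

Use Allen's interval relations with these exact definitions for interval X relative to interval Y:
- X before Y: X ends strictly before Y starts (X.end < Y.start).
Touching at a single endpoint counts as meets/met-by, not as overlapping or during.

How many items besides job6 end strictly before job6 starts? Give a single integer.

3

Target job6 = [500, 516].
job4 [245, 338] → before → counts.
job5 [297, 413] → before → counts.
job7 [306, 340] → before → counts.
Total: 3.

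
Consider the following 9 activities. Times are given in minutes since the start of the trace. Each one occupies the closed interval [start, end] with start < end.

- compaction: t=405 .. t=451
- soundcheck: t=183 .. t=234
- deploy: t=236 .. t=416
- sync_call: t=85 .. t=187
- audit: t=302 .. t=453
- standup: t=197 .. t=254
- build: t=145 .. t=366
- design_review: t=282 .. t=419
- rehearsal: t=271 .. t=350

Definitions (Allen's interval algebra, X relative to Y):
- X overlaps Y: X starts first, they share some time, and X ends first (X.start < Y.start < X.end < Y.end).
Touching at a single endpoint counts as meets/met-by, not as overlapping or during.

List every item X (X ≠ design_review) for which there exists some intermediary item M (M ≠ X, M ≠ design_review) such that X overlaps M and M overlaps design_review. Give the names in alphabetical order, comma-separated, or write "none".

build, standup, sync_call

Target design_review = [t=282, t=419].
Intermediaries M with M overlaps design_review: build, deploy, rehearsal.
Via build — items with X overlaps build: sync_call.
Via deploy — items with X overlaps deploy: build, standup.
Via rehearsal — items with X overlaps rehearsal: none.
Union: build, standup, sync_call.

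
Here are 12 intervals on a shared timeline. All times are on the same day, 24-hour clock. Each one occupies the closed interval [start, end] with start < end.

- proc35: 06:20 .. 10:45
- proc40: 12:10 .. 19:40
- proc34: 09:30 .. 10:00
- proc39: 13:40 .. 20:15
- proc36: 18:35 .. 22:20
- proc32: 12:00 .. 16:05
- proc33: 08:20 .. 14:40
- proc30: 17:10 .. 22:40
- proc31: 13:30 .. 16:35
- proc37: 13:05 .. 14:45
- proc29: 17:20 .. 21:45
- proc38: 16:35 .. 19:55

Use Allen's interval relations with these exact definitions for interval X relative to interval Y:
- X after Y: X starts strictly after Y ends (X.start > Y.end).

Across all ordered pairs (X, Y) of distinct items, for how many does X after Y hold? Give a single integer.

Checking all 132 ordered pairs for relation 'after'; matching pairs in alphabetical order:
(proc29, proc31): proc29 after proc31 ✓
(proc29, proc32): proc29 after proc32 ✓
(proc29, proc33): proc29 after proc33 ✓
(proc29, proc34): proc29 after proc34 ✓
(proc29, proc35): proc29 after proc35 ✓
(proc29, proc37): proc29 after proc37 ✓
(proc30, proc31): proc30 after proc31 ✓
(proc30, proc32): proc30 after proc32 ✓
(proc30, proc33): proc30 after proc33 ✓
(proc30, proc34): proc30 after proc34 ✓
(proc30, proc35): proc30 after proc35 ✓
(proc30, proc37): proc30 after proc37 ✓
(proc31, proc34): proc31 after proc34 ✓
(proc31, proc35): proc31 after proc35 ✓
(proc32, proc34): proc32 after proc34 ✓
(proc32, proc35): proc32 after proc35 ✓
(proc36, proc31): proc36 after proc31 ✓
(proc36, proc32): proc36 after proc32 ✓
(proc36, proc33): proc36 after proc33 ✓
(proc36, proc34): proc36 after proc34 ✓
(proc36, proc35): proc36 after proc35 ✓
(proc36, proc37): proc36 after proc37 ✓
(proc37, proc34): proc37 after proc34 ✓
(proc37, proc35): proc37 after proc35 ✓
... plus 9 further pairs not listed.
Count: 33.

33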